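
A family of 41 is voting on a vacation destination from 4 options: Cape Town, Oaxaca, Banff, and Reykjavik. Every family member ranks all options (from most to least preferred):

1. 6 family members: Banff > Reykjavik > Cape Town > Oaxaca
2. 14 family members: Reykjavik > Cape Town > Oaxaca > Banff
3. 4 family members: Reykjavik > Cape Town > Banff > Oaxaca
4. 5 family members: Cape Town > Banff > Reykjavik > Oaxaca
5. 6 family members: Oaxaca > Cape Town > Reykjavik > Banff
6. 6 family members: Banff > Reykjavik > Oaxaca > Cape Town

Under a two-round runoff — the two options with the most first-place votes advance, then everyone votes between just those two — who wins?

Round 1 first-place votes: Cape Town 5, Oaxaca 6, Banff 12, Reykjavik 18.
Reykjavik and Banff advance.
Runoff: Reykjavik is preferred to Banff by 24 voters; Banff by 17.
Reykjavik wins the runoff.

Reykjavik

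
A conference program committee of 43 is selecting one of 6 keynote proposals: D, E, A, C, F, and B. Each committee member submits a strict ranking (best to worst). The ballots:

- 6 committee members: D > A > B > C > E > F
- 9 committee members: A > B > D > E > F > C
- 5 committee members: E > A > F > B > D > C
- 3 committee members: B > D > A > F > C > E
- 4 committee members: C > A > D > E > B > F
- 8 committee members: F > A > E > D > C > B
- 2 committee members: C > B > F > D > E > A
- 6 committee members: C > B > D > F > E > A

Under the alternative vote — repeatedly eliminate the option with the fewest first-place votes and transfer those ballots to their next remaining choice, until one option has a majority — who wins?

Round 1: D 6, E 5, A 9, C 12, F 8, B 3. Eliminate B.
Round 2: D 9, E 5, A 9, C 12, F 8. Eliminate E.
Round 3: D 9, A 14, C 12, F 8. Eliminate F.
Round 4: D 9, A 22, C 12. A has a majority.

A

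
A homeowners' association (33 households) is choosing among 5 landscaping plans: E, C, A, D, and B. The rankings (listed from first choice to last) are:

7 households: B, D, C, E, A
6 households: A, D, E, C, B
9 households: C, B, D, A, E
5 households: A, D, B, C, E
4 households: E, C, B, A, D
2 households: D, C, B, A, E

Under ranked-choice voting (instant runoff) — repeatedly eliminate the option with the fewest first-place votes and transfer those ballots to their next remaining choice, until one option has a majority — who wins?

Round 1: E 4, C 9, A 11, D 2, B 7. Eliminate D.
Round 2: E 4, C 11, A 11, B 7. Eliminate E.
Round 3: C 15, A 11, B 7. Eliminate B.
Round 4: C 22, A 11. C has a majority.

C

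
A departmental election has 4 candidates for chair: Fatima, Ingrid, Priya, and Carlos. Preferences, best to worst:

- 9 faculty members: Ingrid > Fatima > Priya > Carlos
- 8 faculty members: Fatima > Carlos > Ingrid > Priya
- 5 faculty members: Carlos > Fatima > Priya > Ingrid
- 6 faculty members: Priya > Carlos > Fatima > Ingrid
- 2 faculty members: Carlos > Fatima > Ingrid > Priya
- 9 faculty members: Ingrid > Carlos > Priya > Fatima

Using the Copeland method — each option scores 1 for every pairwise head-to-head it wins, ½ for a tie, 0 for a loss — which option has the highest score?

Carlos

Fatima: beats Ingrid and Priya; loses to Carlos → score 2.
Ingrid: beats Priya; loses to Fatima and Carlos → score 1.
Priya: loses to Fatima, Ingrid, and Carlos → score 0.
Carlos: beats Fatima, Ingrid, and Priya → score 3.
Carlos has the best pairwise record.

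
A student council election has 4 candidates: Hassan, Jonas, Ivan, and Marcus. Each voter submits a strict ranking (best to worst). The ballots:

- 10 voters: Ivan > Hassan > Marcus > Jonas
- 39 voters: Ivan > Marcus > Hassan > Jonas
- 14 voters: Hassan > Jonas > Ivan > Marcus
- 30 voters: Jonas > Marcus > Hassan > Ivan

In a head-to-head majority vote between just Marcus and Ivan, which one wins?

Voters preferring Marcus to Ivan: 30; preferring Ivan to Marcus: 63.
Ivan wins the head-to-head.

Ivan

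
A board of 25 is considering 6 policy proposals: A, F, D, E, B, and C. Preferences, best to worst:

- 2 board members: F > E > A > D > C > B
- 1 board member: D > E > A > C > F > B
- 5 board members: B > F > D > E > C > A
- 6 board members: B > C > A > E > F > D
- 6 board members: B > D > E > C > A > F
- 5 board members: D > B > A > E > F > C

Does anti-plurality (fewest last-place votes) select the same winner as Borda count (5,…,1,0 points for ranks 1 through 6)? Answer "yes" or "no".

Anti-plurality — last-place votes: A 5, F 6, D 6, E 0, B 3, C 5. Winner: E.
Borda — scores: A 48, F 42, D 73, E 62, B 105, C 45. Winner: B.
The two methods disagree.

no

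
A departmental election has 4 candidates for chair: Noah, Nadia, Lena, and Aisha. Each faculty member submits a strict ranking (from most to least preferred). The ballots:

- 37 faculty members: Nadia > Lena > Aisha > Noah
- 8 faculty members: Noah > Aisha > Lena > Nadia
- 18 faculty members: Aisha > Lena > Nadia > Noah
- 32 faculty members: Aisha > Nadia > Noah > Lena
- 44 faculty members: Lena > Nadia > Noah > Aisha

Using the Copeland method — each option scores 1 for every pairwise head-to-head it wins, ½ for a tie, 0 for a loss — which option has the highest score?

Lena

Noah: loses to Nadia, Lena, and Aisha → score 0.
Nadia: beats Noah and Aisha; loses to Lena → score 2.
Lena: beats Noah, Nadia, and Aisha → score 3.
Aisha: beats Noah; loses to Nadia and Lena → score 1.
Lena has the best pairwise record.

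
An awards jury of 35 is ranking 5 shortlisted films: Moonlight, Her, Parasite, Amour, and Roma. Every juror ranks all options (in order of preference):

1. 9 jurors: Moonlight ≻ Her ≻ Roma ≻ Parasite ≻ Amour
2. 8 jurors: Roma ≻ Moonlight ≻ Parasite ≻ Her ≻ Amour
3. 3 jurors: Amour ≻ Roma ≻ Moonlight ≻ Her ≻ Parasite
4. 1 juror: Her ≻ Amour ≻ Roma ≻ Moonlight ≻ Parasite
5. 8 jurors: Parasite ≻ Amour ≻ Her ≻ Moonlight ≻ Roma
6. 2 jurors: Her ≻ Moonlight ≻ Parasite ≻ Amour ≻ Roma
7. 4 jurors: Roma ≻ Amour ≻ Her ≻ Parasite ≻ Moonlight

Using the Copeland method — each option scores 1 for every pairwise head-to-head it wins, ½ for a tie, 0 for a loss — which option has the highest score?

Moonlight

Moonlight: beats Her, Parasite, Amour, and Roma → score 4.
Her: beats Parasite, Amour, and Roma; loses to Moonlight → score 3.
Parasite: beats Amour; loses to Moonlight, Her, and Roma → score 1.
Amour: loses to Moonlight, Her, Parasite, and Roma → score 0.
Roma: beats Parasite and Amour; loses to Moonlight and Her → score 2.
Moonlight has the best pairwise record.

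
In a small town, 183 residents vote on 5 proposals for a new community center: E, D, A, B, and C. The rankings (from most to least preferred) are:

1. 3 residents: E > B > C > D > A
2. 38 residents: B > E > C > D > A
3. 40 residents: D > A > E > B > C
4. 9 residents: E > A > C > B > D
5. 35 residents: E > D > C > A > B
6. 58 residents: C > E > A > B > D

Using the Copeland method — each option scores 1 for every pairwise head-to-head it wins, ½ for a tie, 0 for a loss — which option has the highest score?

E: beats D, A, B, and C → score 4.
D: beats A; loses to E, B, and C → score 1.
A: beats B; loses to E, D, and C → score 1.
B: beats D; loses to E, A, and C → score 1.
C: beats D, A, and B; loses to E → score 3.
E has the best pairwise record.

E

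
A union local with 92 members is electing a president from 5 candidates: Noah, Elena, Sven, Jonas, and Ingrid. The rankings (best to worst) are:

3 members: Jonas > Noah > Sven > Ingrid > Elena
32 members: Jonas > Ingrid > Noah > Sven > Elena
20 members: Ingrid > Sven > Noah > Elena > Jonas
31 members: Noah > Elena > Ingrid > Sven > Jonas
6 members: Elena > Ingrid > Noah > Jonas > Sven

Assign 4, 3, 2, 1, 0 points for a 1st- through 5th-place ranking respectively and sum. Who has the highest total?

Noah: 3·3 + 32·2 + 20·2 + 31·4 + 6·2 = 249
Elena: 3·0 + 32·0 + 20·1 + 31·3 + 6·4 = 137
Sven: 3·2 + 32·1 + 20·3 + 31·1 + 6·0 = 129
Jonas: 3·4 + 32·4 + 20·0 + 31·0 + 6·1 = 146
Ingrid: 3·1 + 32·3 + 20·4 + 31·2 + 6·3 = 259
Ingrid has the highest Borda score (259).

Ingrid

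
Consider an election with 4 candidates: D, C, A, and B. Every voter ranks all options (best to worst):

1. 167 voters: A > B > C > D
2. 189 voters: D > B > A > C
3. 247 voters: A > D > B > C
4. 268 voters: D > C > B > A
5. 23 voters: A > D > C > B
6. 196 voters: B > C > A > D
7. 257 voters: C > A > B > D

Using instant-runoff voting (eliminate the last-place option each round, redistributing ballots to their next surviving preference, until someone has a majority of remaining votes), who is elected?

Round 1: D 457, C 257, A 437, B 196. Eliminate B.
Round 2: D 457, C 453, A 437. Eliminate A.
Round 3: D 727, C 620. D has a majority.

D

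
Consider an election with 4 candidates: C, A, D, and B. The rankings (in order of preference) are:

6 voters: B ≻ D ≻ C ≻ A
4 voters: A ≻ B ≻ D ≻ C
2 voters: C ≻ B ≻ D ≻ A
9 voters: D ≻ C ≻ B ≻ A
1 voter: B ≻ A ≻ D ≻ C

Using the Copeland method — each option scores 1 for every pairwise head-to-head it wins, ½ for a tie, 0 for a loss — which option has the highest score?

C: beats A; ties B; loses to D → score 1.5.
A: loses to C, D, and B → score 0.
D: beats C and A; loses to B → score 2.
B: beats A and D; ties C → score 2.5.
B has the best pairwise record.

B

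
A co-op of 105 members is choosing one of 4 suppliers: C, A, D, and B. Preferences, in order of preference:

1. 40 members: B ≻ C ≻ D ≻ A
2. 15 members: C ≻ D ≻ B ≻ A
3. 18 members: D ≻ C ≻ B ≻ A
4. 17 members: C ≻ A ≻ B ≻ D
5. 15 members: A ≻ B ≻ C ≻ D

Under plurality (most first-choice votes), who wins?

First-place votes: C 32, A 15, D 18, B 40.
B has the most first-place votes.

B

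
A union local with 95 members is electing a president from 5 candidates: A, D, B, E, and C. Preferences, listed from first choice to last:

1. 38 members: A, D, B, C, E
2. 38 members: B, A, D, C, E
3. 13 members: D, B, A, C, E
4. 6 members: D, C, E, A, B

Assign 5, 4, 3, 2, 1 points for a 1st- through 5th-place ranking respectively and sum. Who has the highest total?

A

A: 38·5 + 38·4 + 13·3 + 6·2 = 393
D: 38·4 + 38·3 + 13·5 + 6·5 = 361
B: 38·3 + 38·5 + 13·4 + 6·1 = 362
E: 38·1 + 38·1 + 13·1 + 6·3 = 107
C: 38·2 + 38·2 + 13·2 + 6·4 = 202
A has the highest Borda score (393).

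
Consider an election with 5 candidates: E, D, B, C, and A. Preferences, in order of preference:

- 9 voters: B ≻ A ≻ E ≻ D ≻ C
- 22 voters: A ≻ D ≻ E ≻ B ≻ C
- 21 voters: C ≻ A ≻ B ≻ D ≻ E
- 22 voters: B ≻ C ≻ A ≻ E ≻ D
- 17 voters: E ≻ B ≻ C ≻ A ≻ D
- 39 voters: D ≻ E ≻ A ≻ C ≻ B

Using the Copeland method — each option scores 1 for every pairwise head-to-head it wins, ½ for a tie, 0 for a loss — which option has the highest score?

A

E: beats B and C; loses to D and A → score 2.
D: beats E and C; loses to B and A → score 2.
B: beats D and C; loses to E and A → score 2.
C: loses to E, D, B, and A → score 0.
A: beats E, D, B, and C → score 4.
A has the best pairwise record.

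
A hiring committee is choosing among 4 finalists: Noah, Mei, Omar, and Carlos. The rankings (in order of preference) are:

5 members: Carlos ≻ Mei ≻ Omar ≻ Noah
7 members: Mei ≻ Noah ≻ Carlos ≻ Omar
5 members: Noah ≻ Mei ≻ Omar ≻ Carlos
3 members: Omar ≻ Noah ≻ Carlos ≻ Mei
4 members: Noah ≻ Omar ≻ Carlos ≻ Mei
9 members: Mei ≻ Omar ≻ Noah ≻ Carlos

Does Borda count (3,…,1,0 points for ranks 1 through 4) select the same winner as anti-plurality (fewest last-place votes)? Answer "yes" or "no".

no

Borda — scores: Noah 56, Mei 68, Omar 45, Carlos 29. Winner: Mei.
Anti-plurality — last-place votes: Noah 5, Mei 7, Omar 7, Carlos 14. Winner: Noah.
The two methods disagree.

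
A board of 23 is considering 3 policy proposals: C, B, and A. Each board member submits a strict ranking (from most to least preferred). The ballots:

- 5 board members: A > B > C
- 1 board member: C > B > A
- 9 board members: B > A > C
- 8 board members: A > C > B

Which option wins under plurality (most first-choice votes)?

A

First-place votes: C 1, B 9, A 13.
A has the most first-place votes.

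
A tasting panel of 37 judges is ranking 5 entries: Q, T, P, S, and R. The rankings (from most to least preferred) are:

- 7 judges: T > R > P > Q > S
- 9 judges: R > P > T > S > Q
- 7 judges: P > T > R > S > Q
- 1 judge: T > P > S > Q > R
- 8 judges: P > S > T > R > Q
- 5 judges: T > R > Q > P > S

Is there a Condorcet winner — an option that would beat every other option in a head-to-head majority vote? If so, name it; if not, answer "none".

Checking pairwise contests:
T beats Q 37–0.
P beats T 24–13.
R beats P 21–16.
T beats S 29–8.
T beats R 28–9.
Every option loses at least one head-to-head, so there is no Condorcet winner.

none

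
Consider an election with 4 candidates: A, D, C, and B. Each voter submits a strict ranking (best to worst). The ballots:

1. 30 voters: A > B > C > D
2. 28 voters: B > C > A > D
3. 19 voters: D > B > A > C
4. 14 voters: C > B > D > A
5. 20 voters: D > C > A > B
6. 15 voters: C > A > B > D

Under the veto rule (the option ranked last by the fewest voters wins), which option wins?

A

Last-place votes: A 14, D 73, C 19, B 20.
A is ranked last by the fewest voters, so A wins.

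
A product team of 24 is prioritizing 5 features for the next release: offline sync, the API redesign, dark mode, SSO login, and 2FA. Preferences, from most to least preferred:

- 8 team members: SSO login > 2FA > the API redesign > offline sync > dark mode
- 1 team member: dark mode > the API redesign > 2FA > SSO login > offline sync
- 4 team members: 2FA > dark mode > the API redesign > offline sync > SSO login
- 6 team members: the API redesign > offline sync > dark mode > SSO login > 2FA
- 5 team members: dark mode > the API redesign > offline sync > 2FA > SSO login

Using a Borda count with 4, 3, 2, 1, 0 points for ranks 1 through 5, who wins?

the API redesign

offline sync: 8·1 + 1·0 + 4·1 + 6·3 + 5·2 = 40
the API redesign: 8·2 + 1·3 + 4·2 + 6·4 + 5·3 = 66
dark mode: 8·0 + 1·4 + 4·3 + 6·2 + 5·4 = 48
SSO login: 8·4 + 1·1 + 4·0 + 6·1 + 5·0 = 39
2FA: 8·3 + 1·2 + 4·4 + 6·0 + 5·1 = 47
the API redesign has the highest Borda score (66).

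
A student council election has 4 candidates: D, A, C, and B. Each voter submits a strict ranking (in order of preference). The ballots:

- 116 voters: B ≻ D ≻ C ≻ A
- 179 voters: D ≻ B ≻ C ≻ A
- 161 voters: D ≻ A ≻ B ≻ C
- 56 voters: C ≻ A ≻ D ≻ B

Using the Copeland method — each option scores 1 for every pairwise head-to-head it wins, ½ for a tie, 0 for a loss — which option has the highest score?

D: beats A, C, and B → score 3.
A: loses to D, C, and B → score 0.
C: beats A; loses to D and B → score 1.
B: beats A and C; loses to D → score 2.
D has the best pairwise record.

D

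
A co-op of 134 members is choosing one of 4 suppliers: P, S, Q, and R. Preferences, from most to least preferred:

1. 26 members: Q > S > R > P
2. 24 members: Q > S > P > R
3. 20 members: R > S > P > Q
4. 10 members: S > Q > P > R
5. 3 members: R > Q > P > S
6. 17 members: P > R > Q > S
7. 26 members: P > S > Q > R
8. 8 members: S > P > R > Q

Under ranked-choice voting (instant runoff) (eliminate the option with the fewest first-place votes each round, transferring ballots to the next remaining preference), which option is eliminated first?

S

Round 1: P 43, S 18, Q 50, R 23. Eliminate S.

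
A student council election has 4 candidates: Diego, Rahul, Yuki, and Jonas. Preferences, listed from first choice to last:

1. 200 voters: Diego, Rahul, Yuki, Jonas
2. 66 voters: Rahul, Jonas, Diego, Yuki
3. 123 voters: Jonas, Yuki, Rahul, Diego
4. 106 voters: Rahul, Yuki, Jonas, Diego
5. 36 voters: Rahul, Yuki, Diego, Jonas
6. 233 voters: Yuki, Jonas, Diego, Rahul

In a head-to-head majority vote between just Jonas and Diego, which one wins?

Voters preferring Jonas to Diego: 528; preferring Diego to Jonas: 236.
Jonas wins the head-to-head.

Jonas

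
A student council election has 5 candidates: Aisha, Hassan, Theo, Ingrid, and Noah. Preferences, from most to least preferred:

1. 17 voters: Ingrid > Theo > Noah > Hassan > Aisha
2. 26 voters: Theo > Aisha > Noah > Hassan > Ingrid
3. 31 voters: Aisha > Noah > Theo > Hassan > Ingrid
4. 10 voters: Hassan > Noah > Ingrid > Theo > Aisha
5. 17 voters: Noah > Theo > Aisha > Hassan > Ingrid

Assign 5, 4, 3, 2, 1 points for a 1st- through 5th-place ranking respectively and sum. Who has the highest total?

Aisha: 17·1 + 26·4 + 31·5 + 10·1 + 17·3 = 337
Hassan: 17·2 + 26·2 + 31·2 + 10·5 + 17·2 = 232
Theo: 17·4 + 26·5 + 31·3 + 10·2 + 17·4 = 379
Ingrid: 17·5 + 26·1 + 31·1 + 10·3 + 17·1 = 189
Noah: 17·3 + 26·3 + 31·4 + 10·4 + 17·5 = 378
Theo has the highest Borda score (379).

Theo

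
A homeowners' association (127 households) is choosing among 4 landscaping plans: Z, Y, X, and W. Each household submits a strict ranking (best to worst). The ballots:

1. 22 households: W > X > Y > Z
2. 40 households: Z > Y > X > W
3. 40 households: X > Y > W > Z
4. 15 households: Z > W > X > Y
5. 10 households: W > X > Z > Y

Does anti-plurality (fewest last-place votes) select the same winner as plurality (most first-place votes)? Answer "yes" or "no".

no

Anti-plurality — last-place votes: Z 62, Y 25, X 0, W 40. Winner: X.
Plurality — first-place votes: Z 55, Y 0, X 40, W 32. Winner: Z.
The two methods disagree.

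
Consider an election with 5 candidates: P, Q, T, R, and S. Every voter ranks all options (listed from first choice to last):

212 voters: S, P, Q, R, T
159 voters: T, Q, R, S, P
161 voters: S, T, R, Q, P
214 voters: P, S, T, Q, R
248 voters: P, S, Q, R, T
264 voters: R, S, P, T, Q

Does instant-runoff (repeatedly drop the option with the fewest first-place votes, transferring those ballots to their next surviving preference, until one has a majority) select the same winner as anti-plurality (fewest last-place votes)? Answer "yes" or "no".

Instant-runoff — R1 P 462, Q 0, T 159, R 264, S 373 (Q out); R2 P 462, T 159, R 264, S 373 (T out); R3 P 462, R 423, S 373 (S out); R4 P 674, R 584 (P winner). Winner: P.
Anti-plurality — last-place votes: P 320, Q 264, T 460, R 214, S 0. Winner: S.
The two methods disagree.

no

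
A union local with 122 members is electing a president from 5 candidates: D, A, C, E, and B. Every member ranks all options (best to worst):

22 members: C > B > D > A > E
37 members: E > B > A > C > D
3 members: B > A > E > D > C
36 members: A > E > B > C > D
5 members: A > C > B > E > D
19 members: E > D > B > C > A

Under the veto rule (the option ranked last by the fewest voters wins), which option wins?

B

Last-place votes: D 78, A 19, C 3, E 22, B 0.
B is ranked last by the fewest voters, so B wins.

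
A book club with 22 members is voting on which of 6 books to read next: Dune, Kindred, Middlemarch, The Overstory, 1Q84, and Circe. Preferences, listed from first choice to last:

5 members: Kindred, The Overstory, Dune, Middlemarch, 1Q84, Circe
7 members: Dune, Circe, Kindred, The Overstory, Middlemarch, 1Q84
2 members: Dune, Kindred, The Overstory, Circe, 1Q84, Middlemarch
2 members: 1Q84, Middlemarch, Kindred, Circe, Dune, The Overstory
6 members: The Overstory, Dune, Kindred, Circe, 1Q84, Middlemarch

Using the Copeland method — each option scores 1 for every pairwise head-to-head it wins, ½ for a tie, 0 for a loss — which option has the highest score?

Dune: beats Kindred, Middlemarch, 1Q84, and Circe; ties The Overstory → score 4.5.
Kindred: beats Middlemarch, The Overstory, 1Q84, and Circe; loses to Dune → score 4.
Middlemarch: beats 1Q84; loses to Dune, Kindred, The Overstory, and Circe → score 1.
The Overstory: beats Middlemarch, 1Q84, and Circe; ties Dune; loses to Kindred → score 3.5.
1Q84: loses to Dune, Kindred, Middlemarch, The Overstory, and Circe → score 0.
Circe: beats Middlemarch and 1Q84; loses to Dune, Kindred, and The Overstory → score 2.
Dune has the best pairwise record.

Dune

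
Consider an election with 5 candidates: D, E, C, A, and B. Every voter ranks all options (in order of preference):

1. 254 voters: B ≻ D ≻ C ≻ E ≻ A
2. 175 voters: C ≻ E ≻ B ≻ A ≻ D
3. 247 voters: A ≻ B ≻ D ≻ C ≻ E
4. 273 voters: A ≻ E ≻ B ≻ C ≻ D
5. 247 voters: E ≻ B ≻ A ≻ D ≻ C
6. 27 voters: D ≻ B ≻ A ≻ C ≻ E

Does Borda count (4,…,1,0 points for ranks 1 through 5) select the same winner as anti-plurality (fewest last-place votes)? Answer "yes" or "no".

Borda — scores: D 1611, E 2586, C 1755, A 2803, B 3475. Winner: B.
Anti-plurality — last-place votes: D 448, E 274, C 247, A 254, B 0. Winner: B.
The two methods agree.

yes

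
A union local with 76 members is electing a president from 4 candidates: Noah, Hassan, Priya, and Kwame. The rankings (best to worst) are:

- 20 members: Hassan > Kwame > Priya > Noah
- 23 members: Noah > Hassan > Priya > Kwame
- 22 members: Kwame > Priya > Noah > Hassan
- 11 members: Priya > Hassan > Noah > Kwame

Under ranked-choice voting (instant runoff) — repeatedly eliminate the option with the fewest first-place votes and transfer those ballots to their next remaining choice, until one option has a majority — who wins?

Noah

Round 1: Noah 23, Hassan 20, Priya 11, Kwame 22. Eliminate Priya.
Round 2: Noah 23, Hassan 31, Kwame 22. Eliminate Kwame.
Round 3: Noah 45, Hassan 31. Noah has a majority.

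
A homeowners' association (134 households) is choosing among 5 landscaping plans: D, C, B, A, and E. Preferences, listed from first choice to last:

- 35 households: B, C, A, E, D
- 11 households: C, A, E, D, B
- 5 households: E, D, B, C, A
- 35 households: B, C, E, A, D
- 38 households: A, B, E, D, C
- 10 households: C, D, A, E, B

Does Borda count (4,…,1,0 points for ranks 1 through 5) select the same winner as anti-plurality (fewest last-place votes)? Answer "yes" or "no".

no

Borda — scores: D 94, C 299, B 404, A 310, E 233. Winner: B.
Anti-plurality — last-place votes: D 70, C 38, B 21, A 5, E 0. Winner: E.
The two methods disagree.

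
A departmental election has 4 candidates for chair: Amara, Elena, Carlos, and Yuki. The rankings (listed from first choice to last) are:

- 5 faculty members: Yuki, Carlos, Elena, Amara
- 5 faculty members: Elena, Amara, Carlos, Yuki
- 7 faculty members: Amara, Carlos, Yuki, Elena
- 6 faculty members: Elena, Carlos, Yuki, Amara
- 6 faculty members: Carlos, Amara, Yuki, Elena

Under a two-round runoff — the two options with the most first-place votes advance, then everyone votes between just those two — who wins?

Elena

Round 1 first-place votes: Amara 7, Elena 11, Carlos 6, Yuki 5.
Elena and Amara advance.
Runoff: Elena is preferred to Amara by 16 voters; Amara by 13.
Elena wins the runoff.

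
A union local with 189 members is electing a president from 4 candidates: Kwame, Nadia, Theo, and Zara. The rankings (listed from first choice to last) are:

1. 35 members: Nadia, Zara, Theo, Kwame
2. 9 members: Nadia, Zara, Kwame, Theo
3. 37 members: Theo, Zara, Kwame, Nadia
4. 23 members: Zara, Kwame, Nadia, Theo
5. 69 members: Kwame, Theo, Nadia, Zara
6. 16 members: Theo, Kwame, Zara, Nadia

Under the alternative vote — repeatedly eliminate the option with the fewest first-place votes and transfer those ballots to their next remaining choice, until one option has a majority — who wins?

Kwame

Round 1: Kwame 69, Nadia 44, Theo 53, Zara 23. Eliminate Zara.
Round 2: Kwame 92, Nadia 44, Theo 53. Eliminate Nadia.
Round 3: Kwame 101, Theo 88. Kwame has a majority.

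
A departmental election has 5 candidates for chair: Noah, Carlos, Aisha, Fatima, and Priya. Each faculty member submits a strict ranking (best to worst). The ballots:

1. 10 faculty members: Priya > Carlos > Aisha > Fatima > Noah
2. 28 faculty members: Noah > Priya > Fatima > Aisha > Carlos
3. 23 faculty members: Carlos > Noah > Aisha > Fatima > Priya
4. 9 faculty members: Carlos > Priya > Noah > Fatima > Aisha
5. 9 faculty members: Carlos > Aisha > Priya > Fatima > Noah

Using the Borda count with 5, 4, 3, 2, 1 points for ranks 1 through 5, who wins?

Noah

Noah: 10·1 + 28·5 + 23·4 + 9·3 + 9·1 = 278
Carlos: 10·4 + 28·1 + 23·5 + 9·5 + 9·5 = 273
Aisha: 10·3 + 28·2 + 23·3 + 9·1 + 9·4 = 200
Fatima: 10·2 + 28·3 + 23·2 + 9·2 + 9·2 = 186
Priya: 10·5 + 28·4 + 23·1 + 9·4 + 9·3 = 248
Noah has the highest Borda score (278).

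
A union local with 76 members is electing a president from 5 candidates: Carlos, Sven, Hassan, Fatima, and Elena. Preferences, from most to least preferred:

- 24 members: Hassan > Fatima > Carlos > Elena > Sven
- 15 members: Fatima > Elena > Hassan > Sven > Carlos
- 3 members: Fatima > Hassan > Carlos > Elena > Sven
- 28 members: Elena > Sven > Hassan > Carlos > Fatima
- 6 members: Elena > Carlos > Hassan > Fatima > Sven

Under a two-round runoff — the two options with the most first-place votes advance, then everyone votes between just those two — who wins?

Elena

Round 1 first-place votes: Carlos 0, Sven 0, Hassan 24, Fatima 18, Elena 34.
Elena and Hassan advance.
Runoff: Elena is preferred to Hassan by 49 voters; Hassan by 27.
Elena wins the runoff.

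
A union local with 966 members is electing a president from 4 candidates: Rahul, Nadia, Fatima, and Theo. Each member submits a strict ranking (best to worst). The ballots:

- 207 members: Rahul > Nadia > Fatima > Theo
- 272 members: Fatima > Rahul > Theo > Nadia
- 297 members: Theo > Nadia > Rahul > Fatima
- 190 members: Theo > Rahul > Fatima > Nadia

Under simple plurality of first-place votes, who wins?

Theo

First-place votes: Rahul 207, Nadia 0, Fatima 272, Theo 487.
Theo has the most first-place votes.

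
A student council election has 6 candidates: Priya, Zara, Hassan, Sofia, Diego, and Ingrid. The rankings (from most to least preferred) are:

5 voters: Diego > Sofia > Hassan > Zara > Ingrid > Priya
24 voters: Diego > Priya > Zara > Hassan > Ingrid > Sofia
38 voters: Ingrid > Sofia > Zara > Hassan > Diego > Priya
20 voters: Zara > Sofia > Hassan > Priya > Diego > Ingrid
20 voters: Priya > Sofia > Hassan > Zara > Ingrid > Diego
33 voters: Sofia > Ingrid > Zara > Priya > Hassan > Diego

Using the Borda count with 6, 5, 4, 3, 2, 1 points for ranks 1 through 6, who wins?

Priya: 5·1 + 24·5 + 38·1 + 20·3 + 20·6 + 33·3 = 442
Zara: 5·3 + 24·4 + 38·4 + 20·6 + 20·3 + 33·4 = 575
Hassan: 5·4 + 24·3 + 38·3 + 20·4 + 20·4 + 33·2 = 432
Sofia: 5·5 + 24·1 + 38·5 + 20·5 + 20·5 + 33·6 = 637
Diego: 5·6 + 24·6 + 38·2 + 20·2 + 20·1 + 33·1 = 343
Ingrid: 5·2 + 24·2 + 38·6 + 20·1 + 20·2 + 33·5 = 511
Sofia has the highest Borda score (637).

Sofia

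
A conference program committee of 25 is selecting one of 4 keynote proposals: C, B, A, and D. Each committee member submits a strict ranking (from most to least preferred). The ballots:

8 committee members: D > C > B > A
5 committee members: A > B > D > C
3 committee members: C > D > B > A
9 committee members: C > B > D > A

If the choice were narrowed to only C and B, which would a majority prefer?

C

Voters preferring C to B: 20; preferring B to C: 5.
C wins the head-to-head.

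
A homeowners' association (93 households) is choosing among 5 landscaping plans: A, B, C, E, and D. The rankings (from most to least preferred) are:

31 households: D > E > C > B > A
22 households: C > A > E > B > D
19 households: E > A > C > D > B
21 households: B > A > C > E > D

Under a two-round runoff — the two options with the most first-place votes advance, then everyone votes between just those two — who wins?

Round 1 first-place votes: A 0, B 21, C 22, E 19, D 31.
D and C advance.
Runoff: D is preferred to C by 31 voters; C by 62.
C wins the runoff.

C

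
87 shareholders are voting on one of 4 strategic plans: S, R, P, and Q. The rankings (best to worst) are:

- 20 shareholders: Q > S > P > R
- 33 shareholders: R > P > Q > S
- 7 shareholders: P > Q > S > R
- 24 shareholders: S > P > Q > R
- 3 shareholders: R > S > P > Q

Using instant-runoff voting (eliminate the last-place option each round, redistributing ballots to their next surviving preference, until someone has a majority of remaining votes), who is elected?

Q

Round 1: S 24, R 36, P 7, Q 20. Eliminate P.
Round 2: S 24, R 36, Q 27. Eliminate S.
Round 3: R 36, Q 51. Q has a majority.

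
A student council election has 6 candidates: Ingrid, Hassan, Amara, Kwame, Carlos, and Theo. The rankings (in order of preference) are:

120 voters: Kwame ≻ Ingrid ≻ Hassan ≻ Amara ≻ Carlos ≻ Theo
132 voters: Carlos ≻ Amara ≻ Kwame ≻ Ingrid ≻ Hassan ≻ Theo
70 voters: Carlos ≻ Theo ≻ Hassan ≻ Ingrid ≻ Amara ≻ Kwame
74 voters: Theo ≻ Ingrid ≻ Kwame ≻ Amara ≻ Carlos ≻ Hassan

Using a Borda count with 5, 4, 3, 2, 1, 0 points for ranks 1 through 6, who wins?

Kwame

Ingrid: 120·4 + 132·2 + 70·2 + 74·4 = 1180
Hassan: 120·3 + 132·1 + 70·3 + 74·0 = 702
Amara: 120·2 + 132·4 + 70·1 + 74·2 = 986
Kwame: 120·5 + 132·3 + 70·0 + 74·3 = 1218
Carlos: 120·1 + 132·5 + 70·5 + 74·1 = 1204
Theo: 120·0 + 132·0 + 70·4 + 74·5 = 650
Kwame has the highest Borda score (1218).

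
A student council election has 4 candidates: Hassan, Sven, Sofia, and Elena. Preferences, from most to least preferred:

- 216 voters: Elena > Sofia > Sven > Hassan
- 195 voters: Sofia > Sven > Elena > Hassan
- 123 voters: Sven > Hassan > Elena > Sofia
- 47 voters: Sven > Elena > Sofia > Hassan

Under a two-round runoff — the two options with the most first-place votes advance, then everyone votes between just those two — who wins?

Elena

Round 1 first-place votes: Hassan 0, Sven 170, Sofia 195, Elena 216.
Elena and Sofia advance.
Runoff: Elena is preferred to Sofia by 386 voters; Sofia by 195.
Elena wins the runoff.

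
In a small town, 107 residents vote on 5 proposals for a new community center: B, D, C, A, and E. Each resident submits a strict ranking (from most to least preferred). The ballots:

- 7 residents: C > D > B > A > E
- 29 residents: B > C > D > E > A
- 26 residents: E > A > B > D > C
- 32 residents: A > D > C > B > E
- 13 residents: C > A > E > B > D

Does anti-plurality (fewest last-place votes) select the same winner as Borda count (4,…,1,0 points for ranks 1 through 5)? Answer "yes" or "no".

no

Anti-plurality — last-place votes: B 0, D 13, C 26, A 29, E 39. Winner: B.
Borda — scores: B 227, D 201, C 231, A 252, E 159. Winner: A.
The two methods disagree.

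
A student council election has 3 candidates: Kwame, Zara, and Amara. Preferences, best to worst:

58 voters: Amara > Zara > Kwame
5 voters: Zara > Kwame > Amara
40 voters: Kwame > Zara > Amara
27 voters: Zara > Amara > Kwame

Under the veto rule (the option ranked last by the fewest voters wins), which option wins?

Zara

Last-place votes: Kwame 85, Zara 0, Amara 45.
Zara is ranked last by the fewest voters, so Zara wins.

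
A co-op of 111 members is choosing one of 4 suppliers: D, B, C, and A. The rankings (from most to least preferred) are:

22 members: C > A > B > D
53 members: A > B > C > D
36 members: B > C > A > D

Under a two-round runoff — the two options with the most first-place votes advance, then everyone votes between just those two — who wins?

Round 1 first-place votes: D 0, B 36, C 22, A 53.
A and B advance.
Runoff: A is preferred to B by 75 voters; B by 36.
A wins the runoff.

A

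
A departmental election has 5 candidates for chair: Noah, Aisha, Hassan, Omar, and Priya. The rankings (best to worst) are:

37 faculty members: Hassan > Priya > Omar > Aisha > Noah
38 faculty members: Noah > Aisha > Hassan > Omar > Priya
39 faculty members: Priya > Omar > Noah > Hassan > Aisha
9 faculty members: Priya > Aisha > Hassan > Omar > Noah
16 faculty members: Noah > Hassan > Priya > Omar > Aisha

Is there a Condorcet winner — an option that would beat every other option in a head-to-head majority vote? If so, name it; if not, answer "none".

none

Checking pairwise contests:
Omar beats Noah 85–54.
Noah beats Aisha 93–46.
Noah beats Hassan 93–46.
Hassan beats Omar 100–39.
Hassan beats Priya 91–48.
Every option loses at least one head-to-head, so there is no Condorcet winner.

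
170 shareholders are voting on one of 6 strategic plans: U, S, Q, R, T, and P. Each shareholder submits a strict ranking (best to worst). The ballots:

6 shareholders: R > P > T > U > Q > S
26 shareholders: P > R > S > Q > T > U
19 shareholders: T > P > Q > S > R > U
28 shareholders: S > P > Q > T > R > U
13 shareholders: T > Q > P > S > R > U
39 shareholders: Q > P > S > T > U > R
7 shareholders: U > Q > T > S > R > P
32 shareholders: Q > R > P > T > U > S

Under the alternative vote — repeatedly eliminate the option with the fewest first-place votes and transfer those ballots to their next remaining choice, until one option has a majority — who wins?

Round 1: U 7, S 28, Q 71, R 6, T 32, P 26. Eliminate R.
Round 2: U 7, S 28, Q 71, T 32, P 32. Eliminate U.
Round 3: S 28, Q 78, T 32, P 32. Eliminate S.
Round 4: Q 78, T 32, P 60. Eliminate T.
Round 5: Q 91, P 79. Q has a majority.

Q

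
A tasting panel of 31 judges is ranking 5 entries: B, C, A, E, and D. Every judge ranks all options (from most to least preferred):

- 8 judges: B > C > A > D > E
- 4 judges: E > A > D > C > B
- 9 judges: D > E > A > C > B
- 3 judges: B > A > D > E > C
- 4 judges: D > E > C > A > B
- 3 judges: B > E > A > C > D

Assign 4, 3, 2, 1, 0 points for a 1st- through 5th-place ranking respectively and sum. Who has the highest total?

D

B: 8·4 + 4·0 + 9·0 + 3·4 + 4·0 + 3·4 = 56
C: 8·3 + 4·1 + 9·1 + 3·0 + 4·2 + 3·1 = 48
A: 8·2 + 4·3 + 9·2 + 3·3 + 4·1 + 3·2 = 65
E: 8·0 + 4·4 + 9·3 + 3·1 + 4·3 + 3·3 = 67
D: 8·1 + 4·2 + 9·4 + 3·2 + 4·4 + 3·0 = 74
D has the highest Borda score (74).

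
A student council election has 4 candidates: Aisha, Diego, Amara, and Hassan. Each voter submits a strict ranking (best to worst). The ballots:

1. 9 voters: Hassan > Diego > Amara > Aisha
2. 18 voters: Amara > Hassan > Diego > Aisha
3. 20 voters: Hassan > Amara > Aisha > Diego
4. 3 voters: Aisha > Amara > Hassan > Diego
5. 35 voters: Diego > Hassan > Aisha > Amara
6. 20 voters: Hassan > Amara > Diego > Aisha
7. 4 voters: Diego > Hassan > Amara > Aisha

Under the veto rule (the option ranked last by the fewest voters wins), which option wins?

Last-place votes: Aisha 51, Diego 23, Amara 35, Hassan 0.
Hassan is ranked last by the fewest voters, so Hassan wins.

Hassan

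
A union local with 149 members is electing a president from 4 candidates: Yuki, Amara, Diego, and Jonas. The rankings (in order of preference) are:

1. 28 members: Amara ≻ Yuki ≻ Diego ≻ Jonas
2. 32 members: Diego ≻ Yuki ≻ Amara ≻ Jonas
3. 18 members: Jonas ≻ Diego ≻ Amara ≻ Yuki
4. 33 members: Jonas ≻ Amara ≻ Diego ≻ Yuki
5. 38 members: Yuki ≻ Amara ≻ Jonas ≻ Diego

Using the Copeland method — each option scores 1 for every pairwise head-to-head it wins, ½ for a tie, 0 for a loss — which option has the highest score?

Amara

Yuki: beats Jonas; loses to Amara and Diego → score 1.
Amara: beats Yuki, Diego, and Jonas → score 3.
Diego: beats Yuki; loses to Amara and Jonas → score 1.
Jonas: beats Diego; loses to Yuki and Amara → score 1.
Amara has the best pairwise record.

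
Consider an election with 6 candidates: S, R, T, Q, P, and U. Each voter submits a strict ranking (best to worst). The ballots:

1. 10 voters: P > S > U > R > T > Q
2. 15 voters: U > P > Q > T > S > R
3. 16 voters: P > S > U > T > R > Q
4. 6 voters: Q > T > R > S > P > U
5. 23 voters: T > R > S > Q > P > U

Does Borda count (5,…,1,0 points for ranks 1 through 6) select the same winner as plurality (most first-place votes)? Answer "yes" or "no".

Borda — scores: S 200, R 146, T 211, Q 121, P 219, U 153. Winner: P.
Plurality — first-place votes: S 0, R 0, T 23, Q 6, P 26, U 15. Winner: P.
The two methods agree.

yes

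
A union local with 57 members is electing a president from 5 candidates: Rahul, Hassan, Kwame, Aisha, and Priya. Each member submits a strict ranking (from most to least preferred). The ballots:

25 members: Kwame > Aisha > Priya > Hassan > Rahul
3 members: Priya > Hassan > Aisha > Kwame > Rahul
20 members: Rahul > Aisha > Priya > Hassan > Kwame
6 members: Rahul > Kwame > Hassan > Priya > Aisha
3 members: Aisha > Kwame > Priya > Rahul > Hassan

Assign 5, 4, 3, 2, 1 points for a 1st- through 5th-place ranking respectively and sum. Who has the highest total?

Aisha

Rahul: 25·1 + 3·1 + 20·5 + 6·5 + 3·2 = 164
Hassan: 25·2 + 3·4 + 20·2 + 6·3 + 3·1 = 123
Kwame: 25·5 + 3·2 + 20·1 + 6·4 + 3·4 = 187
Aisha: 25·4 + 3·3 + 20·4 + 6·1 + 3·5 = 210
Priya: 25·3 + 3·5 + 20·3 + 6·2 + 3·3 = 171
Aisha has the highest Borda score (210).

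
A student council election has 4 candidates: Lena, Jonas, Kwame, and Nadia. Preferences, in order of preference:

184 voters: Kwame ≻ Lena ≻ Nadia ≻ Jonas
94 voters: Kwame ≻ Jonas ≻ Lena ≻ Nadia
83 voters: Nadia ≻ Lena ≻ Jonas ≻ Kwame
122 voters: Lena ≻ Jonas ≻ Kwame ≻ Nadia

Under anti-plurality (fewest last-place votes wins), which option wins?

Last-place votes: Lena 0, Jonas 184, Kwame 83, Nadia 216.
Lena is ranked last by the fewest voters, so Lena wins.

Lena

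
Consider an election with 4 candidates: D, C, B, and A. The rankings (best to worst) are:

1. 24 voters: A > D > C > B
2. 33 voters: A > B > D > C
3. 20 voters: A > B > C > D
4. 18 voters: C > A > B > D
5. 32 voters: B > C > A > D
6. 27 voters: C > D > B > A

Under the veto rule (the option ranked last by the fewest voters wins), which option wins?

B

Last-place votes: D 70, C 33, B 24, A 27.
B is ranked last by the fewest voters, so B wins.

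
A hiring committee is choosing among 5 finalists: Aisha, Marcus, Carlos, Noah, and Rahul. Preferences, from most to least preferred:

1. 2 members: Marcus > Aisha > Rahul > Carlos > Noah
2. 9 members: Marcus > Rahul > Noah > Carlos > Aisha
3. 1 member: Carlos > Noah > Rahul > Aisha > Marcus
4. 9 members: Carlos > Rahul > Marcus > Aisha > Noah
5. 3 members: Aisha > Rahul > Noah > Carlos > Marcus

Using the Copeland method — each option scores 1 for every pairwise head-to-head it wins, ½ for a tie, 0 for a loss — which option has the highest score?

Rahul

Aisha: beats Noah; loses to Marcus, Carlos, and Rahul → score 1.
Marcus: beats Aisha and Noah; loses to Carlos and Rahul → score 2.
Carlos: beats Aisha and Marcus; ties Noah; loses to Rahul → score 2.5.
Noah: ties Carlos; loses to Aisha, Marcus, and Rahul → score 0.5.
Rahul: beats Aisha, Marcus, Carlos, and Noah → score 4.
Rahul has the best pairwise record.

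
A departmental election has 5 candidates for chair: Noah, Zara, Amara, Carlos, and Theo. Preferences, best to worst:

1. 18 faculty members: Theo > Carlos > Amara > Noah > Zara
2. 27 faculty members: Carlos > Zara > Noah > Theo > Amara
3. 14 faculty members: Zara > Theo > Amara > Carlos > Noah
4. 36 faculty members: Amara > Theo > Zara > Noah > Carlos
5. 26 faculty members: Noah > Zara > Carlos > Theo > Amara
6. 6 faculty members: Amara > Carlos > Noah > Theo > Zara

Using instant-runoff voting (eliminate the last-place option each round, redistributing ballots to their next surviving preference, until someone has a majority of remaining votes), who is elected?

Round 1: Noah 26, Zara 14, Amara 42, Carlos 27, Theo 18. Eliminate Zara.
Round 2: Noah 26, Amara 42, Carlos 27, Theo 32. Eliminate Noah.
Round 3: Amara 42, Carlos 53, Theo 32. Eliminate Theo.
Round 4: Amara 56, Carlos 71. Carlos has a majority.

Carlos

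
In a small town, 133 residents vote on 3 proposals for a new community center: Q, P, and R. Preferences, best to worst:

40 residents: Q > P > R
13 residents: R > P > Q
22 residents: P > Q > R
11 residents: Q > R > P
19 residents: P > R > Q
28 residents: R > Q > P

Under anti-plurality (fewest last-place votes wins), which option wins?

Last-place votes: Q 32, P 39, R 62.
Q is ranked last by the fewest voters, so Q wins.

Q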